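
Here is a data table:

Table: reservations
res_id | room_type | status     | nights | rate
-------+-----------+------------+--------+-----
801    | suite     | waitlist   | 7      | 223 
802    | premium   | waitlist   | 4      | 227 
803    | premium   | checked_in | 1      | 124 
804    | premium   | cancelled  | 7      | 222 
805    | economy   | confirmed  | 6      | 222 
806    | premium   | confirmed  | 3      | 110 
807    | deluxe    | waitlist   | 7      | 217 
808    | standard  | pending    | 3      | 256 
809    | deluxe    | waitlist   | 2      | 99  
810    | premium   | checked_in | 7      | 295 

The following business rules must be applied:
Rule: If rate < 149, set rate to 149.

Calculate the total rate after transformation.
2109

Step 1: 3 records have rate < 149
Step 2: These records originally summed to 333
Step 3: After setting to minimum: 3 × 149 = 447
Step 4: Unaffected records sum: 1662
Step 5: Final sum = 447 + 1662 = 2109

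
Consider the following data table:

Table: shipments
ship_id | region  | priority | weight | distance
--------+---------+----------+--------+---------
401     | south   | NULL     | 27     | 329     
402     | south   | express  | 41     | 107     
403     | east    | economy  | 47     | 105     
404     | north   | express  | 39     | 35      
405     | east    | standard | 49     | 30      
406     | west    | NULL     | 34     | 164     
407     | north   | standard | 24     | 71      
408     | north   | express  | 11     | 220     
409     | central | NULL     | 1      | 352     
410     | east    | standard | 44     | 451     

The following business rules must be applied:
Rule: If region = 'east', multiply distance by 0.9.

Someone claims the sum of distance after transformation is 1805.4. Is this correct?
Yes, the result is correct.

Step 1: Calculate the correct sum after transformation
Step 2: Apply multiplier 0.9 to records where region = 'east'
Step 3: Correct result = 1805.4
Step 4: Claimed result = 1805.4
Step 5: 1805.4 = 1805.4 ✓
Conclusion: The claimed result is correct.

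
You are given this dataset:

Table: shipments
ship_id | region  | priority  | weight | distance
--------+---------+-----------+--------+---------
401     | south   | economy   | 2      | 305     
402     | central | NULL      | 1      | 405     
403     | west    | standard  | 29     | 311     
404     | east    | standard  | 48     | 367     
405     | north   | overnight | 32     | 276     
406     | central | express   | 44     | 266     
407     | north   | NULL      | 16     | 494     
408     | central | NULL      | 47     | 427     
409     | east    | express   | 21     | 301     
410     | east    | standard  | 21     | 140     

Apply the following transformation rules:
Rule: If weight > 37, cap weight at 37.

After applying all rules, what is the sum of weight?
233

Step 1: 3 records have weight > 37
Step 2: These records originally summed to 139
Step 3: After capping: 3 × 37 = 111
Step 4: Unaffected records sum: 122
Step 5: Final sum = 111 + 122 = 233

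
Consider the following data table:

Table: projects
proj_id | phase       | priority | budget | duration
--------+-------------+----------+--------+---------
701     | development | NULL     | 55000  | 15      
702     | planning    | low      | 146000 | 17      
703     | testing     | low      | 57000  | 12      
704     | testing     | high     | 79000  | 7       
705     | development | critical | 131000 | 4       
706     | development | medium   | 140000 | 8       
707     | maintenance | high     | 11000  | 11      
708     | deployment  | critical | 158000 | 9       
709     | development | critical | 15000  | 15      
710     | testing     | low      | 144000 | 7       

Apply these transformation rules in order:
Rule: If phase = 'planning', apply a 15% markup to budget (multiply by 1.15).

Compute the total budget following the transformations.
957900.0

Step 1: Records with phase = 'planning' have total budget = 146000
Step 2: Apply multiplier: 146000 × 1.15 = 167900.0
Step 3: Other records total: 790000
Step 4: Final sum = 167900.0 + 790000 = 957900.0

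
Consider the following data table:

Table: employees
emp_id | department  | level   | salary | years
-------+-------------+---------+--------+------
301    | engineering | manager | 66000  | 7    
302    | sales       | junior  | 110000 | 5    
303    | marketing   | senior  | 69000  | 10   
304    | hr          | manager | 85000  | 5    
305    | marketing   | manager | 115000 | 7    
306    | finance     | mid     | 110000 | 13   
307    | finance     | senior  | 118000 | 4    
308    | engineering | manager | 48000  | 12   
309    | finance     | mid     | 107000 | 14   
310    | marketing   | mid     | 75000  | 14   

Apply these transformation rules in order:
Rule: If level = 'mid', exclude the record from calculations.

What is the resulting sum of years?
50

Step 1: Identify records where level = 'mid'
Step 2: The excluded records sum to 41
Step 3: Original total years = 91
Step 4: Remaining total = 91 - 41 = 50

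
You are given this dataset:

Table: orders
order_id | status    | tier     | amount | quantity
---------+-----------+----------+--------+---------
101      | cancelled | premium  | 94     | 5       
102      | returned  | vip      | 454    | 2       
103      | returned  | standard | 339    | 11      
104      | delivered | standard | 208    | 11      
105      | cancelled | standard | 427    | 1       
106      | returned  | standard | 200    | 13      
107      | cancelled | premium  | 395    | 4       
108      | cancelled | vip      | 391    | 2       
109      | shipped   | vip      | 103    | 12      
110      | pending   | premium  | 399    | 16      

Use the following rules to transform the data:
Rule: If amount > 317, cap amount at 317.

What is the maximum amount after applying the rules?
317

Step 1: Original maximum amount = 454
Step 2: Apply cap at 317
Step 3: 6 records had amount > 317 and were capped
Step 4: Maximum after transformation = 317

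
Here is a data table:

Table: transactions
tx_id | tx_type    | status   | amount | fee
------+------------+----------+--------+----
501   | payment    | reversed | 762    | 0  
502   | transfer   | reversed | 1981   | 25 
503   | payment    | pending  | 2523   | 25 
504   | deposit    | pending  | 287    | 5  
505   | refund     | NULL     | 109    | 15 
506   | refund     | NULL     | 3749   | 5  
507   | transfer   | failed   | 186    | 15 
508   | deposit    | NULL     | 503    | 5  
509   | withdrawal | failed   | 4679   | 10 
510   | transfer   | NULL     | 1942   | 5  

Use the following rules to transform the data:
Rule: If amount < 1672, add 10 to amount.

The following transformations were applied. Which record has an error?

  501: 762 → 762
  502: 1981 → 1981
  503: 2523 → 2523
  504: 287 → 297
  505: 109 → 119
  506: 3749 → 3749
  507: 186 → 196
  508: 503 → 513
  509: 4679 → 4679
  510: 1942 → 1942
Record 501 has an error. The correct transformed value should be 772, not 762.

Step 1: Check each record against the rule
Step 2: Record 501 has amount = 762
Step 3: Since 762 < 1672, the bonus should have been applied
Step 4: Correct value = 772, but claimed value = 762
Conclusion: Record 501 has the error.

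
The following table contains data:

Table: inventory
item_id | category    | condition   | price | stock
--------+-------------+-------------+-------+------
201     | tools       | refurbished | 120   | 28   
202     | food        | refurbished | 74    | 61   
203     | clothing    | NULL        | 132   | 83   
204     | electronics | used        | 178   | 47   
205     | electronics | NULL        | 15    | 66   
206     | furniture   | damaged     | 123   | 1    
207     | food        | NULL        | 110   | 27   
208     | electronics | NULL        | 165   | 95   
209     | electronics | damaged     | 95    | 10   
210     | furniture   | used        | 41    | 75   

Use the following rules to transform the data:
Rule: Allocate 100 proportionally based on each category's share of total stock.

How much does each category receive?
clothing: 16.84, electronics: 44.22, food: 17.85, furniture: 15.42, tools: 5.68

Step 1: Calculate total stock = 493
Step 2: Calculate each category's proportion:
  clothing: 83/493 = 16.84% → 16.84
  electronics: 218/493 = 44.22% → 44.22
  food: 88/493 = 17.85% → 17.85
  furniture: 76/493 = 15.42% → 15.42
  tools: 28/493 = 5.68% → 5.68
Step 3: Verify: sum of allocations ≈ 100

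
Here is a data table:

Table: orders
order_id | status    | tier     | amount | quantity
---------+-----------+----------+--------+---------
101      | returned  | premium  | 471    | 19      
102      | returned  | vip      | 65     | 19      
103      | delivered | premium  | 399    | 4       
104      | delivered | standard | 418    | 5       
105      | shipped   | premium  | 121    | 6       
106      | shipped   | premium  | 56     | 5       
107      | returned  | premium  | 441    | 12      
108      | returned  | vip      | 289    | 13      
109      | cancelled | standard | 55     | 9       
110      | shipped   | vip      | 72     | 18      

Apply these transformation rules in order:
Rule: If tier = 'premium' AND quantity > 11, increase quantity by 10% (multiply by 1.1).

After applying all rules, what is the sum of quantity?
113.1

Step 1: Find records where tier = 'premium' AND quantity > 11
Step 2: 2 records match, summing to 31
Step 3: After multiplier: 31 × 1.1 = 34.1
Step 4: Unaffected records sum: 79
Step 5: Final sum = 34.1 + 79 = 113.1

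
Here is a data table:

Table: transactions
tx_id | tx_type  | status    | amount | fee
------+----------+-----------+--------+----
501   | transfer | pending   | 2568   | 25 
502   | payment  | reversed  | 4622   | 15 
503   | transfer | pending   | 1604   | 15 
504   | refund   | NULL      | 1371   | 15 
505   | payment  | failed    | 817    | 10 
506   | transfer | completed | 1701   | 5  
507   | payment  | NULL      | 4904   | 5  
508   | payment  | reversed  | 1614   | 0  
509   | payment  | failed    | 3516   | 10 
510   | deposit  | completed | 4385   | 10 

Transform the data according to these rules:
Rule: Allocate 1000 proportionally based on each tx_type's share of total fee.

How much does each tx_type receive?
deposit: 90.91, payment: 363.64, refund: 136.36, transfer: 409.09

Step 1: Calculate total fee = 110
Step 2: Calculate each tx_type's proportion:
  deposit: 10/110 = 9.09% → 90.91
  payment: 40/110 = 36.36% → 363.64
  refund: 15/110 = 13.64% → 136.36
  transfer: 45/110 = 40.91% → 409.09
Step 3: Verify: sum of allocations ≈ 1000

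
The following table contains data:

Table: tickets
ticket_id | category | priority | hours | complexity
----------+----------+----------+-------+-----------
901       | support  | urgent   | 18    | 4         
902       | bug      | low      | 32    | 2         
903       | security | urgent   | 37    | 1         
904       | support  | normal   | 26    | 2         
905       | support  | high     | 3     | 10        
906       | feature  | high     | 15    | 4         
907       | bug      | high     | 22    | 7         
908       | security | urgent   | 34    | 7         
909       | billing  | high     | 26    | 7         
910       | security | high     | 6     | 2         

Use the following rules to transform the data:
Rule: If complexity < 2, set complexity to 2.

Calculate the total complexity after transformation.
47

Step 1: 1 records have complexity < 2
Step 2: These records originally summed to 1
Step 3: After setting to minimum: 1 × 2 = 2
Step 4: Unaffected records sum: 45
Step 5: Final sum = 2 + 45 = 47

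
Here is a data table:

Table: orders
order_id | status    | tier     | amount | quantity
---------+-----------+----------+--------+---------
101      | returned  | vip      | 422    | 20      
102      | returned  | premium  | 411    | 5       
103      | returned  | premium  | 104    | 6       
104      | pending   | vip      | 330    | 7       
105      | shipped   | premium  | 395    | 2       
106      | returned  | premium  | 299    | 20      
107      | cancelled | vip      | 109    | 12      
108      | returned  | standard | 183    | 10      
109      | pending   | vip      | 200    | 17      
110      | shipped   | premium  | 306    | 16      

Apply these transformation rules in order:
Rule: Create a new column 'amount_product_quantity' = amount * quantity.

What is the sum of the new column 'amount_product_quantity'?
31633

Step 1: For each record, compute amount * quantity
Example calculations:
  422 * 20 = 8440
  411 * 5 = 2055
  104 * 6 = 624
  ...
Step 2: Sum all derived values
Step 3: Total = 31633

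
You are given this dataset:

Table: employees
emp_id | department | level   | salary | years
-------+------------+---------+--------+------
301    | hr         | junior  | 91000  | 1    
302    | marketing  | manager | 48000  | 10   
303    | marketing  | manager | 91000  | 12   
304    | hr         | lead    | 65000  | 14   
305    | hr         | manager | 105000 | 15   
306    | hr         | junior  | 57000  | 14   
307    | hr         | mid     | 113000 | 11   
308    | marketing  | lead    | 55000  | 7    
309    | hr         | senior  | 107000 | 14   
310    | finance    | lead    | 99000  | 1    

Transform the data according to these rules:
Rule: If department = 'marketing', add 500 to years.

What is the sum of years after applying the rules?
1599

Step 1: Count records where department = 'marketing': 3
Step 2: Total bonus added: 3 × 500 = 1500
Step 3: Original sum of years: 99
Step 4: Final sum = 99 + 1500 = 1599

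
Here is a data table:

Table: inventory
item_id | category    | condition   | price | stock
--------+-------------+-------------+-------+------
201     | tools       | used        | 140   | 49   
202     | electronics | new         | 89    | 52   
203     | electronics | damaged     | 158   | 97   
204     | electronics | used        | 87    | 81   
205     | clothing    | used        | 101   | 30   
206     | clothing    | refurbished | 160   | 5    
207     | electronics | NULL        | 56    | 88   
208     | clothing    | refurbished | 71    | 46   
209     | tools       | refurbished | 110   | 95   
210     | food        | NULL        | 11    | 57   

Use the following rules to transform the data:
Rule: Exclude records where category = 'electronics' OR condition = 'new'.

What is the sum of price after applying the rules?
593

Step 1: Find records where category = 'electronics' OR condition = 'new'
Step 2: 4 records match, summing to 390
Step 3: Original sum: 983
Step 4: Remaining sum = 983 - 390 = 593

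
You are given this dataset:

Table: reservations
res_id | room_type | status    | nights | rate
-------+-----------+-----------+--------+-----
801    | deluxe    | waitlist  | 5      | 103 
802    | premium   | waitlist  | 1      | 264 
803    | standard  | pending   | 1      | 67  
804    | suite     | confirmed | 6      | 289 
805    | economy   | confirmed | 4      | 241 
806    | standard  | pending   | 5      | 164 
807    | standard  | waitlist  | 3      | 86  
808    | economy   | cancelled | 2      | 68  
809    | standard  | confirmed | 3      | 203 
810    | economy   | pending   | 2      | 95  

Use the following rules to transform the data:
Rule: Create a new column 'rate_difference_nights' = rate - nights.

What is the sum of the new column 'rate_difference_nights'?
1548

Step 1: For each record, compute rate - nights
Example calculations:
  103 - 5 = 98
  264 - 1 = 263
  67 - 1 = 66
  ...
Step 2: Sum all derived values
Step 3: Total = 1548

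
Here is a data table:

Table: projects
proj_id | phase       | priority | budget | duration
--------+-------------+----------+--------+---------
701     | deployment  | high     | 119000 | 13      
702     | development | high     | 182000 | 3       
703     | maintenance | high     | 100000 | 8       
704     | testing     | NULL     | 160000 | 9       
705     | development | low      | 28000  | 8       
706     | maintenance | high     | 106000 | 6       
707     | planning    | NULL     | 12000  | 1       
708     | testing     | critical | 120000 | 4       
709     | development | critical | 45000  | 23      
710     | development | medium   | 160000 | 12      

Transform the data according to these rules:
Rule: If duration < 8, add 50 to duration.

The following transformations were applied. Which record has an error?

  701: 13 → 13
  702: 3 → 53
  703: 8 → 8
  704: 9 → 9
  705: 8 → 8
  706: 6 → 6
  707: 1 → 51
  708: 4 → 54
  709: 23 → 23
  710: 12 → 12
Record 706 has an error. The correct transformed value should be 56, not 6.

Step 1: Check each record against the rule
Step 2: Record 706 has duration = 6
Step 3: Since 6 < 8, the bonus should have been applied
Step 4: Correct value = 56, but claimed value = 6
Conclusion: Record 706 has the error.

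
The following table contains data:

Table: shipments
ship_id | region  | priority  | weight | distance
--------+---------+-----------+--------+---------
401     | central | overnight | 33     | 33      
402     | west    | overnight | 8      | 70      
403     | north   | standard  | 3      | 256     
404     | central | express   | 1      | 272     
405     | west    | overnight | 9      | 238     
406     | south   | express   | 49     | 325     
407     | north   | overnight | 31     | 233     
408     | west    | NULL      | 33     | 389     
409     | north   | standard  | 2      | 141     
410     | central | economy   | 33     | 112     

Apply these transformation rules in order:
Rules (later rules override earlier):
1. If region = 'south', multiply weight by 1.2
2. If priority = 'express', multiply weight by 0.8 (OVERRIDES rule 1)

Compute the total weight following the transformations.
192.0

Step 1: Rule 2 takes priority for records with priority = 'express'
  - 2 records: 50 × 0.8 = 40.0
Step 2: Rule 1 applies to remaining records with region = 'south'
  - 0 records: 0 × 1.2 = 0.0
Step 3: Other records unchanged: 152
Step 4: Final sum = 40.0 + 0.0 + 152 = 192.0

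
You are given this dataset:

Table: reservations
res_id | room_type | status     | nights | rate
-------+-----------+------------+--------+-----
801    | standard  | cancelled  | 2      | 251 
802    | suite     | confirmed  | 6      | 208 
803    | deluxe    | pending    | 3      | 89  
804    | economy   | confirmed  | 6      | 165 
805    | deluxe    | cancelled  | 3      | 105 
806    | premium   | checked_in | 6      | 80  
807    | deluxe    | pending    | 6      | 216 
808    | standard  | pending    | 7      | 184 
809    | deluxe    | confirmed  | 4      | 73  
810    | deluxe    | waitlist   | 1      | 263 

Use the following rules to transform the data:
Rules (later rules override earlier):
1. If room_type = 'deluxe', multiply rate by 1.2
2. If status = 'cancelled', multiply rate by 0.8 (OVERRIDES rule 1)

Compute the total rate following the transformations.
1691.0

Step 1: Rule 2 takes priority for records with status = 'cancelled'
  - 2 records: 356 × 0.8 = 284.8
Step 2: Rule 1 applies to remaining records with room_type = 'deluxe'
  - 4 records: 641 × 1.2 = 769.2
Step 3: Other records unchanged: 637
Step 4: Final sum = 284.8 + 769.2 + 637 = 1691.0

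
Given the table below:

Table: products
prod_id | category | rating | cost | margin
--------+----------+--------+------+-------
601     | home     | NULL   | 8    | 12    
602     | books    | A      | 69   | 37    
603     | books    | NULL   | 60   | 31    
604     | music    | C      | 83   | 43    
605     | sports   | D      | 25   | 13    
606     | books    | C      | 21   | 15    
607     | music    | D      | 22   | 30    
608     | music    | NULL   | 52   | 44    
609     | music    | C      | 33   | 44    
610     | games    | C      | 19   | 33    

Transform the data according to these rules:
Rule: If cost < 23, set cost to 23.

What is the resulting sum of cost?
414

Step 1: 4 records have cost < 23
Step 2: These records originally summed to 70
Step 3: After setting to minimum: 4 × 23 = 92
Step 4: Unaffected records sum: 322
Step 5: Final sum = 92 + 322 = 414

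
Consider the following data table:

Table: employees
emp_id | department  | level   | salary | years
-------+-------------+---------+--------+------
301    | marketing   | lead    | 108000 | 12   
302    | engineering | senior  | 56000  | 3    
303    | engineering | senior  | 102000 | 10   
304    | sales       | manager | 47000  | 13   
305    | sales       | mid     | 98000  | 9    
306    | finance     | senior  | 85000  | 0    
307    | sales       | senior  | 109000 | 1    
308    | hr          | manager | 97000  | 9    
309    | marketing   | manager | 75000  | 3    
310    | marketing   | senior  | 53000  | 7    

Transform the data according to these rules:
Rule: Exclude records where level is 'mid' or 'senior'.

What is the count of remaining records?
4

Step 1: Count records to exclude
  - 1 (mid) + 5 (senior) = 6 records
Step 2: Total records: 10
Step 3: Remaining = 10 - 6 = 4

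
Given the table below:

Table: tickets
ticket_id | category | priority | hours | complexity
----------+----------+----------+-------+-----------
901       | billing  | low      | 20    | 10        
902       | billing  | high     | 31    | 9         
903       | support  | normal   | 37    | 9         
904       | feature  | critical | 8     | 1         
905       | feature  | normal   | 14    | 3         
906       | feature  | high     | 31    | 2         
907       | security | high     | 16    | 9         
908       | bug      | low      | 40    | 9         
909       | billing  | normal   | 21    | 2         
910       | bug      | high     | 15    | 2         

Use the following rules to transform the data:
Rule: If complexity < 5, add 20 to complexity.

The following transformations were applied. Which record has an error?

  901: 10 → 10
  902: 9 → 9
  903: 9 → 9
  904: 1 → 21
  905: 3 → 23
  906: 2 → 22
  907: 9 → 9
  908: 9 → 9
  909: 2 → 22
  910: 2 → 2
Record 910 has an error. The correct transformed value should be 22, not 2.

Step 1: Check each record against the rule
Step 2: Record 910 has complexity = 2
Step 3: Since 2 < 5, the bonus should have been applied
Step 4: Correct value = 22, but claimed value = 2
Conclusion: Record 910 has the error.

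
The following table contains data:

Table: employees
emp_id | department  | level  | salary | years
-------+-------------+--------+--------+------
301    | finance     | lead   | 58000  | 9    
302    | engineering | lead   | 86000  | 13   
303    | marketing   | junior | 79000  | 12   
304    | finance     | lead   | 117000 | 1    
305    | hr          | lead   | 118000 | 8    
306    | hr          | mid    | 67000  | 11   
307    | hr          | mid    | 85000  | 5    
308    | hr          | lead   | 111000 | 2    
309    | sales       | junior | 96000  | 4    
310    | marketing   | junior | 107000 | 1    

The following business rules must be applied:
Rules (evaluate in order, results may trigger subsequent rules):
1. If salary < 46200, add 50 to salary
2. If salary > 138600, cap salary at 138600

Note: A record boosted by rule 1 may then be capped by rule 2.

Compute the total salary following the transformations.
924000

Step 1: Apply rule 1 to records with salary < 46200
  - 0 records get bonus of 50
  - Of these, 0 records then exceed 138600 and get capped
Step 2: Apply rule 2 to records with salary > 138600
  - 0 records (original) are capped
Step 3: Calculate final sum = 924000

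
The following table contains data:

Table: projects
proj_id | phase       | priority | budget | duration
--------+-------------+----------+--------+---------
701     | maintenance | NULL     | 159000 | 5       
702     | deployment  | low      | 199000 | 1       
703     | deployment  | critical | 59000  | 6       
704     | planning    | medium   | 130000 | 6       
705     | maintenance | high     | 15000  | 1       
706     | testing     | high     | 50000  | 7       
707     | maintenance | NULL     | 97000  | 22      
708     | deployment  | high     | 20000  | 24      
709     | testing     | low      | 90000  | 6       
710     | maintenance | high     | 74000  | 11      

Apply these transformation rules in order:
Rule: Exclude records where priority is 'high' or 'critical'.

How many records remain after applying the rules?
5

Step 1: Count records to exclude
  - 4 (high) + 1 (critical) = 5 records
Step 2: Total records: 10
Step 3: Remaining = 10 - 5 = 5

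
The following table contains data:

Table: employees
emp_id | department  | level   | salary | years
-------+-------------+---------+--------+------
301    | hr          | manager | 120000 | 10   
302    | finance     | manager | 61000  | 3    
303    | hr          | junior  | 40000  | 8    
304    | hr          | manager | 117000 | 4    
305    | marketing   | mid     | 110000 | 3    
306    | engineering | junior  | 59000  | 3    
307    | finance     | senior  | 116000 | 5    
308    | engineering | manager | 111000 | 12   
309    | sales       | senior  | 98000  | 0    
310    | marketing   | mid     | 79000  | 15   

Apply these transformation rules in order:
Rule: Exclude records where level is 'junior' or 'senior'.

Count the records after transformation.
6

Step 1: Count records to exclude
  - 2 (junior) + 2 (senior) = 4 records
Step 2: Total records: 10
Step 3: Remaining = 10 - 4 = 6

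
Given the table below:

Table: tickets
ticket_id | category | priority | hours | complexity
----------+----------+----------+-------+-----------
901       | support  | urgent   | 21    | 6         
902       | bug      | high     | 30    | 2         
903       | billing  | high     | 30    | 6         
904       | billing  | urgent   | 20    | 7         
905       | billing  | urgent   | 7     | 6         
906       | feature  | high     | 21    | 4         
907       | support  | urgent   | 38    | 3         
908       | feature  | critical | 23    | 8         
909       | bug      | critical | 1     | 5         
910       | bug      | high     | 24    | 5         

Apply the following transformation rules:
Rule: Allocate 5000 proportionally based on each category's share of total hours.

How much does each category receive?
billing: 1325.58, bug: 1279.07, feature: 1023.26, support: 1372.09

Step 1: Calculate total hours = 215
Step 2: Calculate each category's proportion:
  billing: 57/215 = 26.51% → 1325.58
  bug: 55/215 = 25.58% → 1279.07
  feature: 44/215 = 20.47% → 1023.26
  support: 59/215 = 27.44% → 1372.09
Step 3: Verify: sum of allocations ≈ 5000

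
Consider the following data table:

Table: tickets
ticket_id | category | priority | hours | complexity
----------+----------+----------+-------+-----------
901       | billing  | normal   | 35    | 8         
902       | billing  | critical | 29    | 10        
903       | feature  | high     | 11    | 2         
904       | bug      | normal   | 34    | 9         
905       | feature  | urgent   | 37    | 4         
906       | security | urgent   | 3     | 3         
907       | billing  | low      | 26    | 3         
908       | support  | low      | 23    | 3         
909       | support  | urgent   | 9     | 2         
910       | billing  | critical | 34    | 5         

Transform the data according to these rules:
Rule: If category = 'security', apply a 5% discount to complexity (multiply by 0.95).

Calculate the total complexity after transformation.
48.85

Step 1: Records with category = 'security' have total complexity = 3
Step 2: Apply multiplier: 3 × 0.95 = 2.85
Step 3: Other records total: 46
Step 4: Final sum = 2.85 + 46 = 48.85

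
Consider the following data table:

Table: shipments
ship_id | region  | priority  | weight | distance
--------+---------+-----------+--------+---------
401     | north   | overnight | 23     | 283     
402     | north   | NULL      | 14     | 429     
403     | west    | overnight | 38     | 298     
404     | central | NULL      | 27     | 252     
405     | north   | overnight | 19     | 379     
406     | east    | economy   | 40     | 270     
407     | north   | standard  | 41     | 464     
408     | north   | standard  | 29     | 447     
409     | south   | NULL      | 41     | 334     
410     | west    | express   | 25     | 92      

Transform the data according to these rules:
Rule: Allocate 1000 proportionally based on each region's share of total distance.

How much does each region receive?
central: 77.59, east: 83.13, north: 616.38, south: 102.83, west: 120.07

Step 1: Calculate total distance = 3248
Step 2: Calculate each region's proportion:
  central: 252/3248 = 7.76% → 77.59
  east: 270/3248 = 8.31% → 83.13
  north: 2002/3248 = 61.64% → 616.38
  south: 334/3248 = 10.28% → 102.83
  west: 390/3248 = 12.01% → 120.07
Step 3: Verify: sum of allocations ≈ 1000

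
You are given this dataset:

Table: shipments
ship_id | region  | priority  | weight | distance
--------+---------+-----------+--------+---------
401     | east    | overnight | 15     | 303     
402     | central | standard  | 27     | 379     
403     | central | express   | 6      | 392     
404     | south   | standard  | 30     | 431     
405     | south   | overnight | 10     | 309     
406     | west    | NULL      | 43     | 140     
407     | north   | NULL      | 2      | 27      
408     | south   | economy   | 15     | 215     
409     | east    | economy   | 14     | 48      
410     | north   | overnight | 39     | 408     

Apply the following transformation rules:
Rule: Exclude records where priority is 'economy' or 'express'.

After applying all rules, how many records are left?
7

Step 1: Count records to exclude
  - 2 (economy) + 1 (express) = 3 records
Step 2: Total records: 10
Step 3: Remaining = 10 - 3 = 7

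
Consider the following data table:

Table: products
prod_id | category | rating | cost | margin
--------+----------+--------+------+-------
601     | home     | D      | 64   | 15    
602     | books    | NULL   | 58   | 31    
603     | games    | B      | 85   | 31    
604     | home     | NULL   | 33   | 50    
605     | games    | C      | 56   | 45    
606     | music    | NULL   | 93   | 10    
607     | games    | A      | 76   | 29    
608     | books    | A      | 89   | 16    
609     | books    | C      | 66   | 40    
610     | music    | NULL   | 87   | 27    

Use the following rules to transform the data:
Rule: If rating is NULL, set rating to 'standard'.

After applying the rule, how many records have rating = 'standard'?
4

Step 1: Count records where rating IS NULL
Step 2: Found 4 records with NULL rating
Step 3: These records will have rating set to 'standard'
Step 4: Records already having rating = 'standard': 0
Step 5: Answer: 4 + 0 = 4 records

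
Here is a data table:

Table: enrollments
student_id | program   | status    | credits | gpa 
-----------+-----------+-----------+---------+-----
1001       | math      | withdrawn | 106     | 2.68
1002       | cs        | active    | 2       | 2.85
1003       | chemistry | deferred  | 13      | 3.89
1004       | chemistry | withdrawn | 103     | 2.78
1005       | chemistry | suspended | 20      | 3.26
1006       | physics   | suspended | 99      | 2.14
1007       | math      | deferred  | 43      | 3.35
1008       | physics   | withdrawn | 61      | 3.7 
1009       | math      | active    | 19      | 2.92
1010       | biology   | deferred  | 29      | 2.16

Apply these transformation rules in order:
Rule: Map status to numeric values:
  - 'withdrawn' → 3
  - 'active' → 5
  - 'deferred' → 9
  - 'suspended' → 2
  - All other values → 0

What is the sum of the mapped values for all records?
50

Step 1: Apply mapping to each record
Step 2: Count by status:
  'withdrawn': 3 records × 3 = 9
  'active': 2 records × 5 = 10
  'deferred': 3 records × 9 = 27
  'suspended': 2 records × 2 = 4
Step 3: Sum all mapped values = 50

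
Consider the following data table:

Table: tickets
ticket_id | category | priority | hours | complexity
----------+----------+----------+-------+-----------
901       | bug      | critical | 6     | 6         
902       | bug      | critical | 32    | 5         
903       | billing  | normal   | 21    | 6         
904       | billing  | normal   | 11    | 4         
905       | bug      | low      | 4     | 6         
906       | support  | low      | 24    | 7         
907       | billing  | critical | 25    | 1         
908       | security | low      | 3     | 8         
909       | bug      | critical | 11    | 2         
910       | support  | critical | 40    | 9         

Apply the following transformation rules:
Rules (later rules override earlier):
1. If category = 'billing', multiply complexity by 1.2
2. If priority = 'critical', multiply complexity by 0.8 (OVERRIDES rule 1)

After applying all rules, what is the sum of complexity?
51.4

Step 1: Rule 2 takes priority for records with priority = 'critical'
  - 5 records: 23 × 0.8 = 18.4
Step 2: Rule 1 applies to remaining records with category = 'billing'
  - 2 records: 10 × 1.2 = 12.0
Step 3: Other records unchanged: 21
Step 4: Final sum = 18.4 + 12.0 + 21 = 51.4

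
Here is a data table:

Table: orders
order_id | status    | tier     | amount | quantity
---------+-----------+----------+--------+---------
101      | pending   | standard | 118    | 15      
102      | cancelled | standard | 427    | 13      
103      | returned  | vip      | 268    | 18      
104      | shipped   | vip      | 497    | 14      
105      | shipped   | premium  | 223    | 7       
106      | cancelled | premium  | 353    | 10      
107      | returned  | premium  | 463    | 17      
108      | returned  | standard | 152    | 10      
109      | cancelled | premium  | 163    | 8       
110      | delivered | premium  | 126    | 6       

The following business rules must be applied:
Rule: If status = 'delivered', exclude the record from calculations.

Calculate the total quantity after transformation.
112

Step 1: Identify records where status = 'delivered'
Step 2: The excluded records sum to 6
Step 3: Original total quantity = 118
Step 4: Remaining total = 118 - 6 = 112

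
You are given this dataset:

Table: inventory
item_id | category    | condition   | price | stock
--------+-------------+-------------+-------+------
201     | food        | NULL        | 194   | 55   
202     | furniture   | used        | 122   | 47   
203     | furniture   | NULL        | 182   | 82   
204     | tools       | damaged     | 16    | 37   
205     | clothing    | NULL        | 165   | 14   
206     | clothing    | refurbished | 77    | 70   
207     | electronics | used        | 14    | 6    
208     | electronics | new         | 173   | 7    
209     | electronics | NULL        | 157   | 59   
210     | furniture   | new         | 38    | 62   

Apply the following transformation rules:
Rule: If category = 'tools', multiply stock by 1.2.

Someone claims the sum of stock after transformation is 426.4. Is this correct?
No, the correct result is 446.4.

Step 1: Calculate the correct sum after transformation
Step 2: Apply multiplier 1.2 to records where category = 'tools'
Step 3: Correct result = 446.4
Step 4: Claimed result = 426.4
Step 5: 446.4 ≠ 426.4
Conclusion: The claimed result is incorrect. The correct answer is 446.4.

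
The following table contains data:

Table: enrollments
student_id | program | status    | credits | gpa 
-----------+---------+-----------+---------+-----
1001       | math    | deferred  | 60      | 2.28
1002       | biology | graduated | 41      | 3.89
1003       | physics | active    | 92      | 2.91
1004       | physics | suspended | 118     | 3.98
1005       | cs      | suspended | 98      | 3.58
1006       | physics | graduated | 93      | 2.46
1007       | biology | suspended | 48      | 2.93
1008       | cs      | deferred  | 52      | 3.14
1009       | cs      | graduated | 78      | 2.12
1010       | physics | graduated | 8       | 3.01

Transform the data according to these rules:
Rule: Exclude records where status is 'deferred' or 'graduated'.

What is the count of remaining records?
4

Step 1: Count records to exclude
  - 2 (deferred) + 4 (graduated) = 6 records
Step 2: Total records: 10
Step 3: Remaining = 10 - 6 = 4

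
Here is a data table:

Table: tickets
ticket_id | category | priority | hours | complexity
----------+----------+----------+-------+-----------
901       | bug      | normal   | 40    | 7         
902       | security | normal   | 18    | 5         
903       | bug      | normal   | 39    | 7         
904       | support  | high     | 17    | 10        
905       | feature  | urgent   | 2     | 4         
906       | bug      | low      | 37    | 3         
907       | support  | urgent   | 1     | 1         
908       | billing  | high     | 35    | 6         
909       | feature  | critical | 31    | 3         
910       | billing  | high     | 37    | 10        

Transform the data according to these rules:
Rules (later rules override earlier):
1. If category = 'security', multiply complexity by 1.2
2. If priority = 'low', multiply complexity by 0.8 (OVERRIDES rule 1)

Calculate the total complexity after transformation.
56.4

Step 1: Rule 2 takes priority for records with priority = 'low'
  - 1 records: 3 × 0.8 = 2.4
Step 2: Rule 1 applies to remaining records with category = 'security'
  - 1 records: 5 × 1.2 = 6.0
Step 3: Other records unchanged: 48
Step 4: Final sum = 2.4 + 6.0 + 48 = 56.4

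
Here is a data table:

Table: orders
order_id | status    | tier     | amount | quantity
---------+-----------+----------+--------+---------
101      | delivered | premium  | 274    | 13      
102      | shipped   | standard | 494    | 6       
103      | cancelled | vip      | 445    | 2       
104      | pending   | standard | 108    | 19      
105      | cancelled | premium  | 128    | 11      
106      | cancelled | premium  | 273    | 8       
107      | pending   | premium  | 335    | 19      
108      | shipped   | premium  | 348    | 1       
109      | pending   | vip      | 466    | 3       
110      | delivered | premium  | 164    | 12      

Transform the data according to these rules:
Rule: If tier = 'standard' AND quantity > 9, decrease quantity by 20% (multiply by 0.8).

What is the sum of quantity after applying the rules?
90.2

Step 1: Find records where tier = 'standard' AND quantity > 9
Step 2: 1 records match, summing to 19
Step 3: After multiplier: 19 × 0.8 = 15.2
Step 4: Unaffected records sum: 75
Step 5: Final sum = 15.2 + 75 = 90.2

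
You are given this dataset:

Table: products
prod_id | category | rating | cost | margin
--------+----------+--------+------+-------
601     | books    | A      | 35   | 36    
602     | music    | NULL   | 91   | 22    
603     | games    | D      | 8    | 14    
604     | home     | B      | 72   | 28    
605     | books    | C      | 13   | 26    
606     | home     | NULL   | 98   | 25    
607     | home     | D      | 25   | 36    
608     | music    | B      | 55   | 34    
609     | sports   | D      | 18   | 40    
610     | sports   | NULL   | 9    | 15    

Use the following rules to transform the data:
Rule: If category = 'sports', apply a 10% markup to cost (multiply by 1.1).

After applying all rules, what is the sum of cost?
426.7

Step 1: Records with category = 'sports' have total cost = 27
Step 2: Apply multiplier: 27 × 1.1 = 29.7
Step 3: Other records total: 397
Step 4: Final sum = 29.7 + 397 = 426.7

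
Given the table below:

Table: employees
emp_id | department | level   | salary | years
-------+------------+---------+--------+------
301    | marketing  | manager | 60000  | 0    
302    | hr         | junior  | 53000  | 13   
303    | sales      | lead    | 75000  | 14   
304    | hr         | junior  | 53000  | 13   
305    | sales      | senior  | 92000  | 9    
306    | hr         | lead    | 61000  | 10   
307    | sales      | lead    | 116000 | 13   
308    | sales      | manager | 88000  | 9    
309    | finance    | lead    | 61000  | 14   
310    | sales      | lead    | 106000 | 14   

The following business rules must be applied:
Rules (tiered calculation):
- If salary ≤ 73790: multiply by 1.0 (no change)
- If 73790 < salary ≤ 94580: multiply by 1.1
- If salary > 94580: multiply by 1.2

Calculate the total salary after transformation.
834900.0

Step 1: Tier 1 (salary ≤ 73790): 5 records, sum = 288000 × 1.0 = 288000.0
Step 2: Tier 2 (73790 < salary ≤ 94580): 3 records, sum = 255000 × 1.1 = 280500.0
Step 3: Tier 3 (salary > 94580): 2 records, sum = 222000 × 1.2 = 266400.0
Step 4: Final sum = 288000.0 + 280500.0 + 266400.0 = 834900.0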